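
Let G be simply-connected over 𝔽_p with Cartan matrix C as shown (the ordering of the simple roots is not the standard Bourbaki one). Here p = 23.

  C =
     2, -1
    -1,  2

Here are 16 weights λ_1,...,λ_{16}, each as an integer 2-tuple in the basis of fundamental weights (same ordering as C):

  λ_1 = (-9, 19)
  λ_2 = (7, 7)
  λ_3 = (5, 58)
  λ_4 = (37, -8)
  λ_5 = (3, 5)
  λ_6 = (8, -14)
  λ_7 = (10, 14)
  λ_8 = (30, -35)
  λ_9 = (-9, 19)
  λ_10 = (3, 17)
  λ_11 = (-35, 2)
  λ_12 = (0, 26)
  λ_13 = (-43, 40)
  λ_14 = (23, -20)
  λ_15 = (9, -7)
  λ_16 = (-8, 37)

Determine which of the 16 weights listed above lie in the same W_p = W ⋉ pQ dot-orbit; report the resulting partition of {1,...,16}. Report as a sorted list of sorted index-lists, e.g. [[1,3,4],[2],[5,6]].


Type A_2, rank 2, |W|=6; reorder rows/cols to standard.

Alcove-folded reps (p=23, 16 weights, presented ϖ-order):

    1: (8, 12)
    2: (8, 8)
    3: (4, 6)
    4: (8, 8)
    5: (4, 6)
    6: (4, 9)
    7: (8, 12)
    8: (8, 12)
    9: (8, 12)
    10: (4, 18)
    11: (8, 12)
    12: (4, 18)
    13: (4, 18)
    14: (4, 18)
    15: (4, 6)
    16: (8, 8)

These 16 weights hit 5 W_23-dot-orbits; sizes (5, 3, 3, 1, 4):

[[1, 7, 8, 9, 11], [2, 4, 16], [3, 5, 15], [6], [10, 12, 13, 14]]


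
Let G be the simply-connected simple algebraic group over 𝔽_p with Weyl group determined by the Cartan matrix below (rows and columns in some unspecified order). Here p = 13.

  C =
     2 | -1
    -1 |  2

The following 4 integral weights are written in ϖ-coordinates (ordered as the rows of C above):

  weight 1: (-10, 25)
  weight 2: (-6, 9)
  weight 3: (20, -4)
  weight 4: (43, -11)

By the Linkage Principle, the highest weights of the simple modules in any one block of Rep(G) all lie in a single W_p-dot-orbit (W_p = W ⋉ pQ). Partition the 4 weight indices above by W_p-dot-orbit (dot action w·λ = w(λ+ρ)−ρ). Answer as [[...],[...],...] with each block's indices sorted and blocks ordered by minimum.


Dynkin diagram of C (from the 2 off-diagonal −1 entries): A_2.

Each λ_j+ρ reduced to Ā_13; 2-tuples below use C's row order:

  [1] (4, 0) · [2] (5, 5) · [3] (5, 5) · [4] (5, 5)

Partition of {1..4} into 2 W_13-dot-orbits:

[[1], [2, 3, 4]]


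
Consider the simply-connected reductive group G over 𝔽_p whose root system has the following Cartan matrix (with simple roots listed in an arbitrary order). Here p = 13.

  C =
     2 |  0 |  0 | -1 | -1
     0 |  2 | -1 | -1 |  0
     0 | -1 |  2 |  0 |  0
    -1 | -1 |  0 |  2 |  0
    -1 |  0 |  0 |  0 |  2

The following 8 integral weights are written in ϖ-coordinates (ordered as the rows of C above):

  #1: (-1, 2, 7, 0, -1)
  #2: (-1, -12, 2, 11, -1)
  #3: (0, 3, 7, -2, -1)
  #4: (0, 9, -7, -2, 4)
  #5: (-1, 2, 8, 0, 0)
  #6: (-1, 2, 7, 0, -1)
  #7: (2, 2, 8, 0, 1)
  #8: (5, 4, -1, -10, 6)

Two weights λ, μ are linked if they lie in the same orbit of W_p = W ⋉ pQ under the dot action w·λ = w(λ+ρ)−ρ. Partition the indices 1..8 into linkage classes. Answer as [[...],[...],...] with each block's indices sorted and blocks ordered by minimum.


Dynkin diagram of C (from the 8 off-diagonal −1 entries): A_5.

Alcove-folded reps (p=13, 8 weights, presented ϖ-order):

    λ_1+ρ ↦ (0, 3, 8, 1, 0)
    λ_2+ρ ↦ (0, 3, 8, 1, 0)
    λ_3+ρ ↦ (0, 3, 8, 1, 0)
    λ_4+ρ ↦ (0, 3, 4, 1, 3)
    λ_5+ρ ↦ (0, 3, 8, 1, 0)
    λ_6+ρ ↦ (0, 3, 8, 1, 0)
    λ_7+ρ ↦ (0, 3, 4, 1, 3)
    λ_8+ρ ↦ (3, 0, 4, 2, 4)

The 8 indices split into 3 linkage classes (same alcove rep ⇔ same W_13-dot-orbit):

[[1, 2, 3, 5, 6], [4, 7], [8]]


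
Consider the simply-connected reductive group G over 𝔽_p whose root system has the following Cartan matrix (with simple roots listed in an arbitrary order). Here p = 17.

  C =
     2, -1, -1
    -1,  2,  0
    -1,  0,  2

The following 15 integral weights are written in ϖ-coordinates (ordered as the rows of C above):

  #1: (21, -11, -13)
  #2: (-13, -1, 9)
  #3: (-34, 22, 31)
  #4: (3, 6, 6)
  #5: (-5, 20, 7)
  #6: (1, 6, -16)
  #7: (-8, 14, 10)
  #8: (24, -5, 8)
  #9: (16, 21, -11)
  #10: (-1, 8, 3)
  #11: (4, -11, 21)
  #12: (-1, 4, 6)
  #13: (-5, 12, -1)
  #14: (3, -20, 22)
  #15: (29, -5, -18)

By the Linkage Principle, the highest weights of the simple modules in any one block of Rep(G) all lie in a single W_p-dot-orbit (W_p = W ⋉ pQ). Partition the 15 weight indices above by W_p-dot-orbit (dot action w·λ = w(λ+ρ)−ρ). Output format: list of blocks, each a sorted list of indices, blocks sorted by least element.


C ↔ A_3 under row/col permutation; |W(A_3)| = 24.

Each λ_j+ρ reduced to Ā_17; 3-tuples below use C's row order:

  λ_1+ρ ↦ (0, 5, 7) · λ_2+ρ ↦ (2, 10, 0) · λ_3+ρ ↦ (1, 1, 10) · λ_4+ρ ↦ (4, 6, 6) · λ_5+ρ ↦ (0, 9, 4) · λ_6+ρ ↦ (7, 6, 2) · λ_7+ρ ↦ (7, 6, 2) · λ_8+ρ ↦ (0, 9, 4) · λ_9+ρ ↦ (0, 5, 7) · λ_10+ρ ↦ (0, 9, 4) · λ_11+ρ ↦ (0, 5, 7) · λ_12+ρ ↦ (0, 5, 7) · λ_13+ρ ↦ (0, 9, 4) · λ_14+ρ ↦ (7, 6, 2) · λ_15+ρ ↦ (0, 9, 4)

The 15 indices split into 6 linkage classes (same alcove rep ⇔ same W_17-dot-orbit):

[[1, 9, 11, 12], [2], [3], [4], [5, 8, 10, 13, 15], [6, 7, 14]]


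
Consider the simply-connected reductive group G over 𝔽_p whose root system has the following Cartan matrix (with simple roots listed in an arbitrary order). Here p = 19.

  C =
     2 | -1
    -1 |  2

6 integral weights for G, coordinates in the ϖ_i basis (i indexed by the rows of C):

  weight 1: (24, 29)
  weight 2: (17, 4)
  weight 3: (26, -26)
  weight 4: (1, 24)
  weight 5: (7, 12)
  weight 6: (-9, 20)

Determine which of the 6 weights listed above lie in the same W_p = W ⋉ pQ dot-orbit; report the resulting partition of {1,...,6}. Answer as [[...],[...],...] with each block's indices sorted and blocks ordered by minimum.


C ↔ A_2 under row/col permutation; |W(A_2)| = 6.

λ_j+ρ reflected into Ā_19 (⟨·,θ^∨⟩≤19); 2-tuples as given:

  λ_1 → (6, 11);  λ_2 → (14, 1);  λ_3 → (6, 11);  λ_4 → (6, 11);  λ_5 → (6, 11);  λ_6 → (6, 11)

Grouping the 6 weights by Ā_19-representative: 2 linkage classes.

[[1, 3, 4, 5, 6], [2]]


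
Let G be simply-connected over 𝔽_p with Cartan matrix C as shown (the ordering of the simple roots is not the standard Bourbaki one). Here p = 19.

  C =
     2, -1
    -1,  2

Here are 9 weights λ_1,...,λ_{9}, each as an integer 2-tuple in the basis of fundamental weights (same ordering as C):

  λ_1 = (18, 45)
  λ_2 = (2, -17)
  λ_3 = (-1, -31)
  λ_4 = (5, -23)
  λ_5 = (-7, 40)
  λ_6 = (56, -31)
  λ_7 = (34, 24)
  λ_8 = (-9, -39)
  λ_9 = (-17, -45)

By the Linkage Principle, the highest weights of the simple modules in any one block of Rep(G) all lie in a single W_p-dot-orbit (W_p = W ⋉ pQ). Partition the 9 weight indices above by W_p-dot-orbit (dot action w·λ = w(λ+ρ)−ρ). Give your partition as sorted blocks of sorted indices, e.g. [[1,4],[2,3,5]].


Dynkin diagram of C (from the 2 off-diagonal −1 entries): A_2.

Each λ_j+ρ reduced to Ā_19; 2-tuples below use C's row order:

    λ_1+ρ ↦ (8, 11)
    λ_2+ρ ↦ (13, 3)
    λ_3+ρ ↦ (8, 11)
    λ_4+ρ ↦ (13, 3)
    λ_5+ρ ↦ (13, 3)
    λ_6+ρ ↦ (8, 11)
    λ_7+ρ ↦ (13, 3)
    λ_8+ρ ↦ (8, 11)
    λ_9+ρ ↦ (13, 3)

2 distinct reps among the 9 weights ⇒ 2 W_19-linkage classes:

[[1, 3, 6, 8], [2, 4, 5, 7, 9]]


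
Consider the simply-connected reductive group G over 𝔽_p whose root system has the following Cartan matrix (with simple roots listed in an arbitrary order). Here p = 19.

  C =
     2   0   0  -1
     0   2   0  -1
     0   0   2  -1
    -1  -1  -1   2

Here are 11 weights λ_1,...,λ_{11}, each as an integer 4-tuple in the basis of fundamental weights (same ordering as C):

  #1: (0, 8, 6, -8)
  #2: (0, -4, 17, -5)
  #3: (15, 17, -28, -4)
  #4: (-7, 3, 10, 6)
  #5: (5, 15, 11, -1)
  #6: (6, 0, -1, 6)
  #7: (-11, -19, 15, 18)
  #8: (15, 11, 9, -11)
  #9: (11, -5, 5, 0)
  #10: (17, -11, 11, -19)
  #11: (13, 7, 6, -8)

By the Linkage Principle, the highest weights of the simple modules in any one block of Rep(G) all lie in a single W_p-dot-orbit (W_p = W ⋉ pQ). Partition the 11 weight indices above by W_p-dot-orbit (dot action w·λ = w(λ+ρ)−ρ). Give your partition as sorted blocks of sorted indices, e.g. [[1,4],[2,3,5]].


Dynkin diagram of C (from the 6 off-diagonal −1 entries): D_4.

λ_j+ρ reflected into Ā_19 (⟨·,θ^∨⟩≤19); 4-tuples as given:

  1: (6, 2, 0, 1) · 2: (3, 1, 8, 3) · 3: (3, 1, 8, 3) · 4: (3, 1, 8, 3) · 5: (9, 1, 3, 3) · 6: (7, 1, 0, 4) · 7: (6, 2, 0, 1) · 8: (6, 2, 0, 1) · 9: (9, 1, 3, 3) · 10: (6, 2, 0, 1) · 11: (7, 1, 0, 4)

These 11 weights hit 4 W_19-dot-orbits; sizes (4, 3, 2, 2):

[[1, 7, 8, 10], [2, 3, 4], [5, 9], [6, 11]]


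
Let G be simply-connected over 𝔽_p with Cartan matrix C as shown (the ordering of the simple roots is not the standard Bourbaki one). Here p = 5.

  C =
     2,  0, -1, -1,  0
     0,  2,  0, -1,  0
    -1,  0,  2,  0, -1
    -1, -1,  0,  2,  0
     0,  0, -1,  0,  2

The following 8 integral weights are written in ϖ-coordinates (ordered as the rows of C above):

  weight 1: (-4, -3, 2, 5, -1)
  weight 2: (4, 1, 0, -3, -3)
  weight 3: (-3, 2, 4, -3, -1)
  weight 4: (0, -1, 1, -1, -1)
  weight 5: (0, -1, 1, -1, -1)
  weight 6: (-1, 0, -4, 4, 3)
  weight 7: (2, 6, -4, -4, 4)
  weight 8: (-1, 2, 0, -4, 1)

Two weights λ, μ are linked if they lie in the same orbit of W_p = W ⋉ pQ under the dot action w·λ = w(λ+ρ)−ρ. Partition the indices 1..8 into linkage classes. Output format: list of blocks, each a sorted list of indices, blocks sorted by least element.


Cartan matrix: type A_5 (|W|=720); un-permuting the 5 rows.

Ā_5 reps of the 8 weights (A_5, coords as presented):

  λ_1 → (2, 1, 1, 1, 0)
  λ_2 → (2, 1, 1, 1, 0)
  λ_3 → (2, 1, 1, 1, 0)
  λ_4 → (1, 0, 2, 0, 0)
  λ_5 → (1, 0, 2, 0, 0)
  λ_6 → (2, 1, 1, 1, 0)
  λ_7 → (1, 0, 2, 0, 0)
  λ_8 → (1, 0, 2, 0, 0)

Grouping the 8 weights by Ā_5-representative: 2 linkage classes.

[[1, 2, 3, 6], [4, 5, 7, 8]]


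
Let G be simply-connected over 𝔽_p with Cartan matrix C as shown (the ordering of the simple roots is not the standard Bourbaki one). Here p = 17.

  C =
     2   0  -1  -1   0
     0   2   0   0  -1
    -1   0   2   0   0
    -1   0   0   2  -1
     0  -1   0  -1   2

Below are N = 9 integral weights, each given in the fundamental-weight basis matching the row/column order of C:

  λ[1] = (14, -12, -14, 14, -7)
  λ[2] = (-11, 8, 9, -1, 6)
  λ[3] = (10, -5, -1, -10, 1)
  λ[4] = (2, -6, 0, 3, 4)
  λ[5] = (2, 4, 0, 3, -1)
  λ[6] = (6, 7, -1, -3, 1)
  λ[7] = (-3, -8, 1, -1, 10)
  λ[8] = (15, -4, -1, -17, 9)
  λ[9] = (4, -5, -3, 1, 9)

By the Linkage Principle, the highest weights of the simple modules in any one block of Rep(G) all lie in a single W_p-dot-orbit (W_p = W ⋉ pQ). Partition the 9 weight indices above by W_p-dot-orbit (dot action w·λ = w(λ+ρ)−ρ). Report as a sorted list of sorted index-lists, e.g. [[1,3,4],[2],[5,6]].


Type A_5, rank 5, |W|=720; reorder rows/cols to standard.

W_17-reps of the 9 weights in Ā_17 (same 5-coord order as C):

  1: (0, 7, 0, 2, 2)
  2: (0, 6, 0, 7, 3)
  3: (0, 7, 0, 2, 2)
  4: (3, 5, 1, 4, 0)
  5: (3, 5, 1, 4, 0)
  6: (5, 8, 0, 2, 0)
  7: (0, 7, 0, 2, 2)
  8: (0, 6, 0, 7, 3)
  9: (3, 4, 2, 2, 6)

Grouping the 9 weights by Ā_17-representative: 5 linkage classes.

[[1, 3, 7], [2, 8], [4, 5], [6], [9]]


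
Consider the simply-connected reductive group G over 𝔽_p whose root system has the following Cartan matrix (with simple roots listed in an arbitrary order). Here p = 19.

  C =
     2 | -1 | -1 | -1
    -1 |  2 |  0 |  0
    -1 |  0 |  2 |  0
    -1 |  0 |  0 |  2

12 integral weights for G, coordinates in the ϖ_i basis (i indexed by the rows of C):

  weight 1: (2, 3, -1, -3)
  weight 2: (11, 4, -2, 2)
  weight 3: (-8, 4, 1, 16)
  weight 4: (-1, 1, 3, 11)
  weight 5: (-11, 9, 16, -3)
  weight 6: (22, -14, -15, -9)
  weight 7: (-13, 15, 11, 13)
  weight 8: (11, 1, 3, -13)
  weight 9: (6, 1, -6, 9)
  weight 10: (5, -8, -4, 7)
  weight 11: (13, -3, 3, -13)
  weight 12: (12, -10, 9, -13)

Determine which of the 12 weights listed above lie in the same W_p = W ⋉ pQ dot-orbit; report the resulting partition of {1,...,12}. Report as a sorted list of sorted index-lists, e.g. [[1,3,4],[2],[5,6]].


C ↔ D_4 under row/col permutation; |W(D_4)| = 192.

Each λ_j+ρ reduced to Ā_19; 4-tuples below use C's row order:

  λ_1+ρ ↦ (1, 4, 0, 2);  λ_2+ρ ↦ (1, 4, 0, 2);  λ_3+ρ ↦ (0, 2, 5, 10);  λ_4+ρ ↦ (0, 2, 4, 12);  λ_5+ρ ↦ (0, 2, 5, 10);  λ_6+ρ ↦ (4, 1, 2, 4);  λ_7+ρ ↦ (1, 4, 0, 2);  λ_8+ρ ↦ (0, 2, 4, 12);  λ_9+ρ ↦ (0, 2, 5, 10);  λ_10+ρ ↦ (3, 3, 1, 4);  λ_11+ρ ↦ (0, 2, 4, 12);  λ_12+ρ ↦ (4, 1, 2, 4)

Grouping the 12 weights by Ā_19-representative: 5 linkage classes.

[[1, 2, 7], [3, 5, 9], [4, 8, 11], [6, 12], [10]]


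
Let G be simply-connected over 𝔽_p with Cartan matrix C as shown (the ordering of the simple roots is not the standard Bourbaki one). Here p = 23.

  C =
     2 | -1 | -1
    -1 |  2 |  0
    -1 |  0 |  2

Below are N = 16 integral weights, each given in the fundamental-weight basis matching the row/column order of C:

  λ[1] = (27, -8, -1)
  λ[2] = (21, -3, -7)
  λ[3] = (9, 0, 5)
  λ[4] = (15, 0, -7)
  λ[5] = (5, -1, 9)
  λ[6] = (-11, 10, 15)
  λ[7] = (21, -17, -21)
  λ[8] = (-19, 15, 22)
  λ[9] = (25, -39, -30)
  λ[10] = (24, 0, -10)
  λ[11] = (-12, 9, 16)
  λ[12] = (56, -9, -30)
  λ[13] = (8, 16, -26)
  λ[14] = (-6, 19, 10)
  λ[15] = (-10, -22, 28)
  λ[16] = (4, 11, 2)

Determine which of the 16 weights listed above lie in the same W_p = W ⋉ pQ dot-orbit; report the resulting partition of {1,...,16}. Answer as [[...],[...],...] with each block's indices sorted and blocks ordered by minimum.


Cartan matrix: type A_3 (|W|=24); un-permuting the 3 rows.

Each λ_j+ρ reduced to Ā_23; 3-tuples below use C's row order:

  [1] (16, 2, 5) · [2] (14, 2, 6) · [3] (10, 1, 6) · [4] (10, 1, 6) · [5] (6, 0, 10) · [6] (10, 1, 6) · [7] (14, 2, 6) · [8] (16, 2, 5) · [9] (5, 12, 3) · [10] (14, 2, 6) · [11] (10, 1, 6) · [12] (5, 12, 3) · [13] (14, 2, 6) · [14] (5, 12, 3) · [15] (14, 2, 6) · [16] (5, 12, 3)

5 distinct reps among the 16 weights ⇒ 5 W_23-linkage classes:

[[1, 8], [2, 7, 10, 13, 15], [3, 4, 6, 11], [5], [9, 12, 14, 16]]


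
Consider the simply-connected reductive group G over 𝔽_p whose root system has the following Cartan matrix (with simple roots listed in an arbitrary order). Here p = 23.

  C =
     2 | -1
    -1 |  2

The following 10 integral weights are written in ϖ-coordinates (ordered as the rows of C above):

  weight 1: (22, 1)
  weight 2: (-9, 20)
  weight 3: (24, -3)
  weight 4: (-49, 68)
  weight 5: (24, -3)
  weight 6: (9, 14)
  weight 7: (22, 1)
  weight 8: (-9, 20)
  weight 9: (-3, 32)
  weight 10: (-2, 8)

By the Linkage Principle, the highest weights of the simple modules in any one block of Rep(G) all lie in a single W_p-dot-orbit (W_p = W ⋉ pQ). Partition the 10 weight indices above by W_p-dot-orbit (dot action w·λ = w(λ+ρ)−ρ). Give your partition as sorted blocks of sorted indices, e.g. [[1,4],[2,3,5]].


A_2 Cartan matrix, 2 simple roots permuted; ρ=(1,1).

Alcove-folded reps (p=23, 10 weights, presented ϖ-order):

  [1] (21, 0) · [2] (8, 13) · [3] (21, 0) · [4] (21, 0) · [5] (21, 0) · [6] (8, 13) · [7] (21, 0) · [8] (8, 13) · [9] (8, 13) · [10] (1, 8)

These 10 weights hit 3 W_23-dot-orbits; sizes (5, 4, 1):

[[1, 3, 4, 5, 7], [2, 6, 8, 9], [10]]


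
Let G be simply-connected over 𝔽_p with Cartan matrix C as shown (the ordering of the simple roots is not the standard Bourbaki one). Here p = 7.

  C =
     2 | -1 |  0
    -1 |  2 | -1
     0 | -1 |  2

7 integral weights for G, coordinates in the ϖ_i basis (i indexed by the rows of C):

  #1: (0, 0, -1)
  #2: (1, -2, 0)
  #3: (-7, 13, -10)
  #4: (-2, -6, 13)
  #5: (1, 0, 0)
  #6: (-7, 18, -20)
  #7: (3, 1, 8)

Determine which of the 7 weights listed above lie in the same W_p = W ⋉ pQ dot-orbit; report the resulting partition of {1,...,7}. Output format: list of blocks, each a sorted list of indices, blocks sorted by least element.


Cartan matrix: type A_3 (|W|=24); un-permuting the 3 rows.

Alcove-folded reps (p=7, 7 weights, presented ϖ-order):

  λ_1+ρ ↦ (1, 1, 0) · λ_2+ρ ↦ (1, 1, 0) · λ_3+ρ ↦ (1, 1, 0) · λ_4+ρ ↦ (1, 1, 0) · λ_5+ρ ↦ (2, 1, 1) · λ_6+ρ ↦ (1, 1, 0) · λ_7+ρ ↦ (2, 1, 1)

Grouping the 7 weights by Ā_7-representative: 2 linkage classes.

[[1, 2, 3, 4, 6], [5, 7]]


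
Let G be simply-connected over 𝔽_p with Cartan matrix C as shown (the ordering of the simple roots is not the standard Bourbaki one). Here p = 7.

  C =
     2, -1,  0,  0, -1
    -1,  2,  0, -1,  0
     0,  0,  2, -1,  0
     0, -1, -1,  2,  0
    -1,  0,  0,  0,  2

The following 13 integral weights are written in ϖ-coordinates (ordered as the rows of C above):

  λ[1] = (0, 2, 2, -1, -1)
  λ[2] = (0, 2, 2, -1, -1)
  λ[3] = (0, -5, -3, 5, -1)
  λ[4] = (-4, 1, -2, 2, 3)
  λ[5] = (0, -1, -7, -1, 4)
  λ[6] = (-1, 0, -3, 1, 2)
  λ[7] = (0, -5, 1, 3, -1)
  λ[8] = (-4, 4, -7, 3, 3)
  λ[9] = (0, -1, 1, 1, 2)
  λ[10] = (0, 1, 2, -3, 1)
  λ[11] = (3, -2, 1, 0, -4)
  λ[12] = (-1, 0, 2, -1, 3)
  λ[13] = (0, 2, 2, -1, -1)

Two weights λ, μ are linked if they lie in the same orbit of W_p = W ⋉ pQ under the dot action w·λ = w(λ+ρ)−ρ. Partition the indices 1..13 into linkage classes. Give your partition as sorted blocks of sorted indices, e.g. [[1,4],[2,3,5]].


Type A_5, rank 5, |W|=720; reorder rows/cols to standard.

λ_j+ρ reflected into Ā_7 (⟨·,θ^∨⟩≤7); 5-tuples as given:

    λ_1+ρ ↦ (1, 3, 3, 0, 0)
    λ_2+ρ ↦ (1, 3, 3, 0, 0)
    λ_3+ρ ↦ (0, 1, 2, 0, 3)
    λ_4+ρ ↦ (2, 1, 1, 1, 1)
    λ_5+ρ ↦ (5, 1, 0, 0, 0)
    λ_6+ρ ↦ (0, 1, 2, 0, 3)
    λ_7+ρ ↦ (0, 1, 2, 0, 3)
    λ_8+ρ ↦ (1, 0, 1, 2, 2)
    λ_9+ρ ↦ (1, 0, 1, 2, 2)
    λ_10+ρ ↦ (1, 0, 1, 2, 2)
    λ_11+ρ ↦ (0, 1, 2, 0, 3)
    λ_12+ρ ↦ (0, 1, 2, 0, 3)
    λ_13+ρ ↦ (1, 3, 3, 0, 0)

Linkage partition of the 13 weights (5 classes, p=7):

[[1, 2, 13], [3, 6, 7, 11, 12], [4], [5], [8, 9, 10]]


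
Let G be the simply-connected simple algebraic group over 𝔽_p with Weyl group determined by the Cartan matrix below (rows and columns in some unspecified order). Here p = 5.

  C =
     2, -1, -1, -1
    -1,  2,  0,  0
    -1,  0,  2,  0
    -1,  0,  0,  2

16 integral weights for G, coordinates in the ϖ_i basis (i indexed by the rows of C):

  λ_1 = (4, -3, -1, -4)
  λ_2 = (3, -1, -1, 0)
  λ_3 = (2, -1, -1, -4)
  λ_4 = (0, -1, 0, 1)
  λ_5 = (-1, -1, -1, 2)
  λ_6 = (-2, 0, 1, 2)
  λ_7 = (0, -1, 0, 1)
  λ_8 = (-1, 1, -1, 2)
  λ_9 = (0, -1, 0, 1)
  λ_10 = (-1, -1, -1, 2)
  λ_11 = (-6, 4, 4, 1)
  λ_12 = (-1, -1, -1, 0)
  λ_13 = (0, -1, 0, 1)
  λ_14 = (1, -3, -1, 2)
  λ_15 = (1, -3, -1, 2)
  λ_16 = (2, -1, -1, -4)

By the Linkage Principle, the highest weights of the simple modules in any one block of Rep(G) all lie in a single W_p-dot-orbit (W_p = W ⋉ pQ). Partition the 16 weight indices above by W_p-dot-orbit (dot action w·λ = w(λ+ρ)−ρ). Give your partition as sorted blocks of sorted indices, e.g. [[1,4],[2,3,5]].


Type D_4, rank 4, |W|=192; reorder rows/cols to standard.

Ā_5 reps of the 16 weights (D_4, coords as presented):

  [1] (0, 2, 0, 3) · [2] (0, 0, 0, 1) · [3] (0, 0, 0, 3) · [4] (1, 0, 1, 2) · [5] (0, 0, 0, 3) · [6] (1, 0, 1, 2) · [7] (1, 0, 1, 2) · [8] (0, 2, 0, 3) · [9] (1, 0, 1, 2) · [10] (0, 0, 0, 3) · [11] (0, 0, 0, 3) · [12] (0, 0, 0, 1) · [13] (1, 0, 1, 2) · [14] (0, 2, 0, 3) · [15] (0, 2, 0, 3) · [16] (0, 0, 0, 3)

These 16 weights hit 4 W_5-dot-orbits; sizes (4, 2, 5, 5):

[[1, 8, 14, 15], [2, 12], [3, 5, 10, 11, 16], [4, 6, 7, 9, 13]]


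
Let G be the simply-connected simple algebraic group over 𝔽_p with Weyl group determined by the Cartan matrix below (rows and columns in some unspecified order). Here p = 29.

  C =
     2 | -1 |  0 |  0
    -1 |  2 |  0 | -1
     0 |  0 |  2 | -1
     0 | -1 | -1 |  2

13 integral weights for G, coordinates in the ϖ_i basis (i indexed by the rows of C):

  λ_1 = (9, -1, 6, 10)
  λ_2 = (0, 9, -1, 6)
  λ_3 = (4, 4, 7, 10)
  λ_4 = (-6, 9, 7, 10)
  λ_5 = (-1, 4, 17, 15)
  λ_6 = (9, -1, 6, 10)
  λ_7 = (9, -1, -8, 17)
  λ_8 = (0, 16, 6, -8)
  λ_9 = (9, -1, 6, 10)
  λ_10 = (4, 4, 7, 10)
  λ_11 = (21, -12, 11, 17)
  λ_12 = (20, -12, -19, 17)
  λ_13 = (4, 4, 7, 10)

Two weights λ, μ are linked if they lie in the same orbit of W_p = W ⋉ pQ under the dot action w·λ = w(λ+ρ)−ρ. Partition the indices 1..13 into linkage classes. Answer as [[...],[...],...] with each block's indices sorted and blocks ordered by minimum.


A_4 Cartan matrix, 4 simple roots permuted; ρ=(1,1,1,1).

W_29-reps of the 13 weights in Ā_29 (same 4-coord order as C):

  λ_1+ρ ↦ (10, 0, 7, 11)
  λ_2+ρ ↦ (1, 10, 0, 7)
  λ_3+ρ ↦ (5, 5, 8, 11)
  λ_4+ρ ↦ (5, 5, 8, 11)
  λ_5+ρ ↦ (5, 5, 8, 11)
  λ_6+ρ ↦ (10, 0, 7, 11)
  λ_7+ρ ↦ (10, 0, 7, 11)
  λ_8+ρ ↦ (1, 10, 0, 7)
  λ_9+ρ ↦ (10, 0, 7, 11)
  λ_10+ρ ↦ (5, 5, 8, 11)
  λ_11+ρ ↦ (1, 10, 0, 7)
  λ_12+ρ ↦ (10, 0, 7, 11)
  λ_13+ρ ↦ (5, 5, 8, 11)

Partition of {1..13} into 3 W_29-dot-orbits:

[[1, 6, 7, 9, 12], [2, 8, 11], [3, 4, 5, 10, 13]]


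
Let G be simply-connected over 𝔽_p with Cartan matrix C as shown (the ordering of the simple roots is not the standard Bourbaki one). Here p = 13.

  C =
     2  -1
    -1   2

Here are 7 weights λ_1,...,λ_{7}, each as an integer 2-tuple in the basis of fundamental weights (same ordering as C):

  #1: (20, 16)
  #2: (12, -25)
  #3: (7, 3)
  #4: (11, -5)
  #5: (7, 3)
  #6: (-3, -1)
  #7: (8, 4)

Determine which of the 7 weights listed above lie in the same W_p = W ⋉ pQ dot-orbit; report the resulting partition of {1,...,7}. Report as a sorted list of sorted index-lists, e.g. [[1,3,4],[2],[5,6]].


Type A_2, rank 2, |W|=6; reorder rows/cols to standard.

W_13-reps of the 7 weights in Ā_13 (same 2-coord order as C):

  1: (8, 4)
  2: (0, 2)
  3: (8, 4)
  4: (8, 4)
  5: (8, 4)
  6: (0, 2)
  7: (8, 4)

These 7 weights hit 2 W_13-dot-orbits; sizes (5, 2):

[[1, 3, 4, 5, 7], [2, 6]]


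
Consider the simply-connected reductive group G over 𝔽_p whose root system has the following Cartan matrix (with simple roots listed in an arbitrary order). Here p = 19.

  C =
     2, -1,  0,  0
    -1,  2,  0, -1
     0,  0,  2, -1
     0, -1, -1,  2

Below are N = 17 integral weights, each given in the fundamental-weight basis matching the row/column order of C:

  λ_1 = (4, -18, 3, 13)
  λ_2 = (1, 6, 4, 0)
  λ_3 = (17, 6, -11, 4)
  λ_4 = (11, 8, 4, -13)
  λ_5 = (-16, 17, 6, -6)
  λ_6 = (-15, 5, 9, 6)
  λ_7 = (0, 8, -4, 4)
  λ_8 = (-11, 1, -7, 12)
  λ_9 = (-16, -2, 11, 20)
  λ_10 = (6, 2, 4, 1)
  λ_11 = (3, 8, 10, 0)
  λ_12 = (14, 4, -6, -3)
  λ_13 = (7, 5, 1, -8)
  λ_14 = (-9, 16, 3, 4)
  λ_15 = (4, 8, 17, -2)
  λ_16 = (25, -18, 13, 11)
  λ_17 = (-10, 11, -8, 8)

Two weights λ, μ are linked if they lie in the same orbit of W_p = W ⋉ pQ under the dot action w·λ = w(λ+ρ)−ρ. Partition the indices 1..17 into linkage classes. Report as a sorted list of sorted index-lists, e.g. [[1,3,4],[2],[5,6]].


Cartan matrix: type A_4 (|W|=120); un-permuting the 4 rows.

Alcove-folded reps (p=19, 17 weights, presented ϖ-order):

    1: (12, 2, 1, 3)
    2: (2, 7, 5, 1)
    3: (7, 1, 5, 1)
    4: (7, 3, 5, 2)
    5: (12, 2, 1, 3)
    6: (2, 7, 5, 1)
    7: (1, 9, 3, 2)
    8: (2, 7, 5, 1)
    9: (12, 2, 1, 3)
    10: (7, 3, 5, 2)
    11: (2, 7, 5, 1)
    12: (12, 2, 1, 3)
    13: (7, 1, 5, 1)
    14: (1, 9, 3, 2)
    15: (7, 1, 5, 1)
    16: (7, 3, 5, 2)
    17: (7, 3, 5, 2)

Linkage partition of the 17 weights (5 classes, p=19):

[[1, 5, 9, 12], [2, 6, 8, 11], [3, 13, 15], [4, 10, 16, 17], [7, 14]]


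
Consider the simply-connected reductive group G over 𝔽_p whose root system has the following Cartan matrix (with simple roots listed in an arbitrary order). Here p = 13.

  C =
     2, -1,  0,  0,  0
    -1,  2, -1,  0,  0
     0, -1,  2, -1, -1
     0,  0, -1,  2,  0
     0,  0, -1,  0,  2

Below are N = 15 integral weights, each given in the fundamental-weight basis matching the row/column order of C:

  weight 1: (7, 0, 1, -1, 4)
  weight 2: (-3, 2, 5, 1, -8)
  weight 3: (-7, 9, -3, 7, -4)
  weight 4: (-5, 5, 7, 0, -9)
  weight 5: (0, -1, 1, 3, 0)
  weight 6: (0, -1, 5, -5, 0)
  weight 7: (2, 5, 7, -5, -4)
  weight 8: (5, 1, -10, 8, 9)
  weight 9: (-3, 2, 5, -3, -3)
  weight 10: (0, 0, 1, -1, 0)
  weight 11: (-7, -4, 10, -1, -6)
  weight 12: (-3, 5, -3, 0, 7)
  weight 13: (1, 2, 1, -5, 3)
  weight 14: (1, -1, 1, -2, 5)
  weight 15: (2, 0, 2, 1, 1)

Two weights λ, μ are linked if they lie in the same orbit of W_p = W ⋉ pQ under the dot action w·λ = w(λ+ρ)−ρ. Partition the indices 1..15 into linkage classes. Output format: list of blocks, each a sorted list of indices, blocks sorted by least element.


Cartan matrix: type D_5 (|W|=1920); un-permuting the 5 rows.

λ_j+ρ reflected into Ā_13 (⟨·,θ^∨⟩≤13); 5-tuples as given:

  [1] (3, 2, 0, 3, 2);  [2] (2, 0, 1, 1, 6);  [3] (3, 2, 0, 3, 2);  [4] (2, 0, 1, 1, 6);  [5] (1, 0, 2, 4, 1);  [6] (1, 0, 2, 4, 1);  [7] (1, 1, 2, 0, 1);  [8] (1, 1, 2, 0, 1);  [9] (2, 1, 2, 2, 2);  [10] (1, 1, 2, 0, 1);  [11] (3, 2, 0, 3, 2);  [12] (2, 0, 1, 1, 6);  [13] (2, 1, 2, 2, 2);  [14] (2, 0, 1, 1, 6);  [15] (2, 1, 2, 2, 2)

5 distinct reps among the 15 weights ⇒ 5 W_13-linkage classes:

[[1, 3, 11], [2, 4, 12, 14], [5, 6], [7, 8, 10], [9, 13, 15]]


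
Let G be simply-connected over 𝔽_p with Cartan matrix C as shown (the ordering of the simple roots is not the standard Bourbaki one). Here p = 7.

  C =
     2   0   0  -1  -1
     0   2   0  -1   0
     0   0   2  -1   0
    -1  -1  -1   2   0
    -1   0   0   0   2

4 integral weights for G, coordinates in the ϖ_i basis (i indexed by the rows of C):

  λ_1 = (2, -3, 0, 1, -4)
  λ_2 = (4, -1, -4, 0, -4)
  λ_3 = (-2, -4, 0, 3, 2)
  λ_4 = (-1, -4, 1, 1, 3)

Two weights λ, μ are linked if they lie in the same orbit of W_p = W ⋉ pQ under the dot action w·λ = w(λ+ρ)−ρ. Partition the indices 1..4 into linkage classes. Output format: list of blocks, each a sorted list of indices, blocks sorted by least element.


D_5 Cartan matrix, 5 simple roots permuted; ρ=(1,1,1,1,1).

λ_j+ρ reflected into Ā_7 (⟨·,θ^∨⟩≤7); 5-tuples as given:

    [1] (0, 2, 1, 0, 3)
    [2] (0, 2, 1, 0, 3)
    [3] (0, 3, 1, 0, 2)
    [4] (0, 2, 1, 0, 3)

2 distinct reps among the 4 weights ⇒ 2 W_7-linkage classes:

[[1, 2, 4], [3]]


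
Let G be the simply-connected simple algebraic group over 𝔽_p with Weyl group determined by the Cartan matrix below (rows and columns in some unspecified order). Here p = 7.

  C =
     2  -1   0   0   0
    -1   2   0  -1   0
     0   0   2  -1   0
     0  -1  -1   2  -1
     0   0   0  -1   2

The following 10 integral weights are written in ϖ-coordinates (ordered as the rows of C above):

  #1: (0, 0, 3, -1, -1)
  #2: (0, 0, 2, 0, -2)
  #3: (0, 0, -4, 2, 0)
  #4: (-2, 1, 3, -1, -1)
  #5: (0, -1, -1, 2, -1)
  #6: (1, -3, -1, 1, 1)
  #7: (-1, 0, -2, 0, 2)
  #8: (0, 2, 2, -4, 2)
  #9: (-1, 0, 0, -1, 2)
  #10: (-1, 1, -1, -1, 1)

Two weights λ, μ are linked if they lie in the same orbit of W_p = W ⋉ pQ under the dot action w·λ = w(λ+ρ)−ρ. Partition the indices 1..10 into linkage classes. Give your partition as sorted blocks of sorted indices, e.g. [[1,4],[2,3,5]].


Type D_5, rank 5, |W|=1920; reorder rows/cols to standard.

λ_j+ρ reflected into Ā_7 (⟨·,θ^∨⟩≤7); 5-tuples as given:

  1: (1, 1, 4, 0, 0)
  2: (1, 1, 3, 0, 1)
  3: (1, 1, 3, 0, 1)
  4: (1, 1, 4, 0, 0)
  5: (1, 0, 0, 3, 0)
  6: (0, 2, 0, 0, 2)
  7: (0, 1, 1, 0, 3)
  8: (1, 0, 0, 3, 0)
  9: (0, 1, 1, 0, 3)
  10: (0, 2, 0, 0, 2)

These 10 weights hit 5 W_7-dot-orbits; sizes (2, 2, 2, 2, 2):

[[1, 4], [2, 3], [5, 8], [6, 10], [7, 9]]


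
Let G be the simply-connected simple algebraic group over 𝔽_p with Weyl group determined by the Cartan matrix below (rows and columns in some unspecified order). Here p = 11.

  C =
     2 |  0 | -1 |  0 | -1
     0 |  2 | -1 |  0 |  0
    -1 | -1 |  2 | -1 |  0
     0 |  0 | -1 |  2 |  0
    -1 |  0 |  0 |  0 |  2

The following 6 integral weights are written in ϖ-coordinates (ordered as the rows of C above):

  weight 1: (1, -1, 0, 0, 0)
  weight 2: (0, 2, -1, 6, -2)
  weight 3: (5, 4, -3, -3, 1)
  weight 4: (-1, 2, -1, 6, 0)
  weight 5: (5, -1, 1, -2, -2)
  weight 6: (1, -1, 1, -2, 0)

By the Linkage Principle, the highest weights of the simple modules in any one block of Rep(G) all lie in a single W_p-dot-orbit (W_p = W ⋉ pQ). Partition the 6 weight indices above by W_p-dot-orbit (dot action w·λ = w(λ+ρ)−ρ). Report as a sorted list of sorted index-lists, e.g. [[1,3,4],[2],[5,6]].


Root system D_5: the 5×5 matrix C matches after relabeling.

Each λ_j+ρ reduced to Ā_11; 5-tuples below use C's row order:

  λ_1+ρ ↦ (2, 0, 1, 1, 1);  λ_2+ρ ↦ (0, 3, 0, 7, 1);  λ_3+ρ ↦ (0, 1, 2, 2, 2);  λ_4+ρ ↦ (0, 3, 0, 7, 1);  λ_5+ρ ↦ (2, 0, 1, 1, 1);  λ_6+ρ ↦ (2, 0, 1, 1, 1)

Partition of {1..6} into 3 W_11-dot-orbits:

[[1, 5, 6], [2, 4], [3]]


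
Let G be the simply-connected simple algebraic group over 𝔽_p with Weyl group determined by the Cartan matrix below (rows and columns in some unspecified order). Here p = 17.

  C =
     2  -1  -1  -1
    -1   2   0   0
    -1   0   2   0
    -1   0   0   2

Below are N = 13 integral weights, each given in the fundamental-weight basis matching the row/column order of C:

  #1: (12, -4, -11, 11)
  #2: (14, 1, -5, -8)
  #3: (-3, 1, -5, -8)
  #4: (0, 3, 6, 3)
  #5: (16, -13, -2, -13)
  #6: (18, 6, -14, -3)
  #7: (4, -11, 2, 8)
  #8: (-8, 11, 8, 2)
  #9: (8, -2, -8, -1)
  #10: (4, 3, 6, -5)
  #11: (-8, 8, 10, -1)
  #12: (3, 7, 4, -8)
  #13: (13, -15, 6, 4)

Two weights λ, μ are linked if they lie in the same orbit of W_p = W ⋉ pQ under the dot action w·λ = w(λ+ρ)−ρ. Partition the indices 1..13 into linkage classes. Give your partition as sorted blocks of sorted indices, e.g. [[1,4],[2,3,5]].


Cartan matrix: type D_4 (|W|=192); un-permuting the 4 rows.

Each λ_j+ρ reduced to Ā_17; 4-tuples below use C's row order:

  λ_1 → (3, 5, 2, 4);  λ_2 → (0, 2, 4, 7);  λ_3 → (0, 2, 4, 7);  λ_4 → (1, 4, 7, 4);  λ_5 → (1, 4, 7, 4);  λ_6 → (0, 2, 4, 7);  λ_7 → (3, 5, 2, 4);  λ_8 → (3, 5, 2, 4);  λ_9 → (1, 1, 7, 0);  λ_10 → (1, 4, 7, 4);  λ_11 → (0, 2, 4, 7);  λ_12 → (3, 5, 2, 4);  λ_13 → (3, 5, 2, 4)

Linkage partition of the 13 weights (4 classes, p=17):

[[1, 7, 8, 12, 13], [2, 3, 6, 11], [4, 5, 10], [9]]


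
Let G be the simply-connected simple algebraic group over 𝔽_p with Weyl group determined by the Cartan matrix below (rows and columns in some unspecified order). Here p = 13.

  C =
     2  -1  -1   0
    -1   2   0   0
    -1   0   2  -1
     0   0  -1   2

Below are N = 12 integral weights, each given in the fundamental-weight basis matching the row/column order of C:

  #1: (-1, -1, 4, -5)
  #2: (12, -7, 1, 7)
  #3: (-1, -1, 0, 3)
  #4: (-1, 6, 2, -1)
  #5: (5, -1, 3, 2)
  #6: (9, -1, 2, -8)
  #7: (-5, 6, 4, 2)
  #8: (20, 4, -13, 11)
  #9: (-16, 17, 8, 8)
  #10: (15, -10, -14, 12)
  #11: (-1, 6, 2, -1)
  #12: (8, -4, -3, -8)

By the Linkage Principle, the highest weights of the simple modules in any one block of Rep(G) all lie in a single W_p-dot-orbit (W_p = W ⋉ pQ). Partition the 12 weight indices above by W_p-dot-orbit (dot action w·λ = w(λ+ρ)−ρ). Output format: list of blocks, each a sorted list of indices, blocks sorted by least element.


Cartan matrix: type A_4 (|W|=120); un-permuting the 4 rows.

λ_j+ρ reflected into Ā_13 (⟨·,θ^∨⟩≤13); 4-tuples as given:

  λ_1 → (0, 0, 1, 4)
  λ_2 → (3, 4, 0, 2)
  λ_3 → (0, 0, 1, 4)
  λ_4 → (0, 7, 3, 0)
  λ_5 → (6, 0, 4, 3)
  λ_6 → (6, 0, 4, 3)
  λ_7 → (4, 3, 1, 3)
  λ_8 → (0, 0, 1, 4)
  λ_9 → (4, 3, 1, 3)
  λ_10 → (6, 0, 4, 3)
  λ_11 → (0, 7, 3, 0)
  λ_12 → (3, 0, 4, 2)

Grouping the 12 weights by Ā_13-representative: 6 linkage classes.

[[1, 3, 8], [2], [4, 11], [5, 6, 10], [7, 9], [12]]


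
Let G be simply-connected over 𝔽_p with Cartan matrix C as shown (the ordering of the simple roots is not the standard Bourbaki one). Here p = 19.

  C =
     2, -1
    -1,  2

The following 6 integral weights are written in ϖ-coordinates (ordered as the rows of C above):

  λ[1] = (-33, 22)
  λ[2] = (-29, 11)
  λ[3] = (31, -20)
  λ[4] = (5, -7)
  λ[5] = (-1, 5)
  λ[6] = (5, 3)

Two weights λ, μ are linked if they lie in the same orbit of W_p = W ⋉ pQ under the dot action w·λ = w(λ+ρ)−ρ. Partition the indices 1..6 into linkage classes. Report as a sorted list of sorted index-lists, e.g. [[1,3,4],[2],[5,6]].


Dynkin diagram of C (from the 2 off-diagonal −1 entries): A_2.

Each λ_j+ρ reduced to Ā_19; 2-tuples below use C's row order:

    λ_1 → (6, 4)
    λ_2 → (3, 7)
    λ_3 → (0, 6)
    λ_4 → (0, 6)
    λ_5 → (0, 6)
    λ_6 → (6, 4)

These 6 weights hit 3 W_19-dot-orbits; sizes (2, 1, 3):

[[1, 6], [2], [3, 4, 5]]


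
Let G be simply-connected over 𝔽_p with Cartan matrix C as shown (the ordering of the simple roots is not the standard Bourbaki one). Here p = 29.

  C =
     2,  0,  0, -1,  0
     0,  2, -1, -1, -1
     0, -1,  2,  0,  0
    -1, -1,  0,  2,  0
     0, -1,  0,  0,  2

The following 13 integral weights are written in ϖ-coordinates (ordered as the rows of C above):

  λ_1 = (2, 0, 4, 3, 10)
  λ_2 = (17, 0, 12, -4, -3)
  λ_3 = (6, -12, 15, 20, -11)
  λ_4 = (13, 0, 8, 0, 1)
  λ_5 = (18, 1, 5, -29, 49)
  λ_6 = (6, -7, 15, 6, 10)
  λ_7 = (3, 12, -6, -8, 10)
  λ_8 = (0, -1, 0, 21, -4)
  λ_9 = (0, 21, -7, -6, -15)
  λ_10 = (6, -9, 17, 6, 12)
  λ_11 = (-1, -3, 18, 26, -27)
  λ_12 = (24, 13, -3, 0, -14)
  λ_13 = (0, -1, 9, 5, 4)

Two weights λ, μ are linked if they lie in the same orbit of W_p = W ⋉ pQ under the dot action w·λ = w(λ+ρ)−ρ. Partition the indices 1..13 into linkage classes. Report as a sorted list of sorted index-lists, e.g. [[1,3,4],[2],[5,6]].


Root system D_5: the 5×5 matrix C matches after relabeling.

λ_j+ρ reflected into Ā_29 (⟨·,θ^∨⟩≤29); 5-tuples as given:

  λ_1 → (3, 1, 5, 4, 11)
  λ_2 → (14, 1, 9, 1, 2)
  λ_3 → (3, 1, 5, 4, 11)
  λ_4 → (14, 1, 9, 1, 2)
  λ_5 → (1, 1, 2, 5, 0)
  λ_6 → (1, 0, 10, 6, 5)
  λ_7 → (3, 1, 5, 4, 11)
  λ_8 → (1, 1, 2, 5, 0)
  λ_9 → (2, 1, 3, 2, 11)
  λ_10 → (1, 0, 10, 6, 5)
  λ_11 → (14, 1, 9, 1, 2)
  λ_12 → (14, 1, 9, 1, 2)
  λ_13 → (1, 0, 10, 6, 5)

These 13 weights hit 5 W_29-dot-orbits; sizes (3, 4, 2, 3, 1):

[[1, 3, 7], [2, 4, 11, 12], [5, 8], [6, 10, 13], [9]]


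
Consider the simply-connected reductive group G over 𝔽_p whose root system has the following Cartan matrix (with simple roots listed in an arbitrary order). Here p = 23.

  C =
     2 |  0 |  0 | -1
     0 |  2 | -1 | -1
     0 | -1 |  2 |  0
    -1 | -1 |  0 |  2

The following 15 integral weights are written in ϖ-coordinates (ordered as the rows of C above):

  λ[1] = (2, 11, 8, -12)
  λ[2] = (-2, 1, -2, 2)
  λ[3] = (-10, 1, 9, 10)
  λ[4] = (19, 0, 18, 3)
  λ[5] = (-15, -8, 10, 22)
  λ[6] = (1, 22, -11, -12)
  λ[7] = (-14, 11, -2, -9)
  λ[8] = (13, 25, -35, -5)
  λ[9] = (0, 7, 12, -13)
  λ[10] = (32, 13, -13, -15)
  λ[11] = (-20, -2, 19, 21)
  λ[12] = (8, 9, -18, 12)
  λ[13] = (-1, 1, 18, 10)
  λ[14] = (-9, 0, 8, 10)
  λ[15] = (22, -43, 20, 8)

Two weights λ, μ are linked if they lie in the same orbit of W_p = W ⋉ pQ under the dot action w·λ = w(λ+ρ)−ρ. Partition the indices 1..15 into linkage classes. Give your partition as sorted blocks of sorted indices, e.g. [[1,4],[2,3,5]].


Cartan matrix: type A_4 (|W|=120); un-permuting the 4 rows.

λ_j+ρ reflected into Ā_23 (⟨·,θ^∨⟩≤23); 4-tuples as given:

  λ_1 → (8, 1, 9, 3);  λ_2 → (1, 1, 1, 2);  λ_3 → (9, 2, 10, 2);  λ_4 → (1, 1, 1, 2);  λ_5 → (10, 7, 0, 2);  λ_6 → (9, 2, 10, 2);  λ_7 → (8, 1, 9, 3);  λ_8 → (8, 1, 9, 3);  λ_9 → (8, 1, 9, 3);  λ_10 → (9, 2, 10, 2);  λ_11 → (1, 1, 1, 2);  λ_12 → (0, 7, 1, 6);  λ_13 → (9, 2, 10, 2);  λ_14 → (8, 1, 9, 3);  λ_15 → (9, 2, 10, 2)

The 15 indices split into 5 linkage classes (same alcove rep ⇔ same W_23-dot-orbit):

[[1, 7, 8, 9, 14], [2, 4, 11], [3, 6, 10, 13, 15], [5], [12]]


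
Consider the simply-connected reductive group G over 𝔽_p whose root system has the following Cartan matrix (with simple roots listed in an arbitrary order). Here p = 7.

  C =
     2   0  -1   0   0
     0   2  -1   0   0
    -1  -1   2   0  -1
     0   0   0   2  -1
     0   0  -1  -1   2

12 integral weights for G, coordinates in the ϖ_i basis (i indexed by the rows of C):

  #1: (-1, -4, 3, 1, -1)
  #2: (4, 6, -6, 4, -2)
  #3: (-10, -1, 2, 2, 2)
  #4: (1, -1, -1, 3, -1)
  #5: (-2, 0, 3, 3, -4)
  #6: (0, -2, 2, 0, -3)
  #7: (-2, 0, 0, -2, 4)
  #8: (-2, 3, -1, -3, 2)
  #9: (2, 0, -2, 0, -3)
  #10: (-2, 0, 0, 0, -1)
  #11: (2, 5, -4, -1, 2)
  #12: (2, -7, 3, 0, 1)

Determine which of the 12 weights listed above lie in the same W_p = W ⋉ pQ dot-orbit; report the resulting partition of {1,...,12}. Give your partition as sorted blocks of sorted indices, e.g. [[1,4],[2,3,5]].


C ↔ D_5 under row/col permutation; |W(D_5)| = 1920.

λ_j+ρ reflected into Ā_7 (⟨·,θ^∨⟩≤7); 5-tuples as given:

    λ_1+ρ ↦ (0, 3, 1, 2, 0)
    λ_2+ρ ↦ (1, 1, 0, 1, 0)
    λ_3+ρ ↦ (0, 3, 1, 2, 0)
    λ_4+ρ ↦ (2, 0, 0, 4, 0)
    λ_5+ρ ↦ (1, 1, 0, 1, 1)
    λ_6+ρ ↦ (1, 1, 0, 1, 1)
    λ_7+ρ ↦ (1, 1, 0, 1, 0)
    λ_8+ρ ↦ (0, 3, 1, 2, 0)
    λ_9+ρ ↦ (1, 1, 0, 1, 0)
    λ_10+ρ ↦ (1, 1, 0, 1, 0)
    λ_11+ρ ↦ (0, 3, 1, 2, 0)
    λ_12+ρ ↦ (0, 3, 1, 2, 0)

Linkage partition of the 12 weights (4 classes, p=7):

[[1, 3, 8, 11, 12], [2, 7, 9, 10], [4], [5, 6]]


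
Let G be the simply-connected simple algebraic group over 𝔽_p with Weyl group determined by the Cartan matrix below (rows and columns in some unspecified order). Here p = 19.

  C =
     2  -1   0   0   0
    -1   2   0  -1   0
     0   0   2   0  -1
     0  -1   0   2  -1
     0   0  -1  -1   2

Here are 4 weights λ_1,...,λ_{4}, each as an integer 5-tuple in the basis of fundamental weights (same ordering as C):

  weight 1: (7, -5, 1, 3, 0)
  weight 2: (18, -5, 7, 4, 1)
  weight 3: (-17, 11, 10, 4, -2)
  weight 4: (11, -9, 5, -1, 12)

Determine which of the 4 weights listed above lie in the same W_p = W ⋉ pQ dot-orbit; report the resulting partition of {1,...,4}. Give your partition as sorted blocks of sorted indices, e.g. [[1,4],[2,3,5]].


Type A_5, rank 5, |W|=720; reorder rows/cols to standard.

λ_j+ρ reflected into Ā_19 (⟨·,θ^∨⟩≤19); 5-tuples as given:

  1: (4, 4, 2, 0, 1)
  2: (4, 4, 2, 0, 1)
  3: (4, 4, 2, 0, 1)
  4: (0, 0, 2, 8, 5)

2 distinct reps among the 4 weights ⇒ 2 W_19-linkage classes:

[[1, 2, 3], [4]]


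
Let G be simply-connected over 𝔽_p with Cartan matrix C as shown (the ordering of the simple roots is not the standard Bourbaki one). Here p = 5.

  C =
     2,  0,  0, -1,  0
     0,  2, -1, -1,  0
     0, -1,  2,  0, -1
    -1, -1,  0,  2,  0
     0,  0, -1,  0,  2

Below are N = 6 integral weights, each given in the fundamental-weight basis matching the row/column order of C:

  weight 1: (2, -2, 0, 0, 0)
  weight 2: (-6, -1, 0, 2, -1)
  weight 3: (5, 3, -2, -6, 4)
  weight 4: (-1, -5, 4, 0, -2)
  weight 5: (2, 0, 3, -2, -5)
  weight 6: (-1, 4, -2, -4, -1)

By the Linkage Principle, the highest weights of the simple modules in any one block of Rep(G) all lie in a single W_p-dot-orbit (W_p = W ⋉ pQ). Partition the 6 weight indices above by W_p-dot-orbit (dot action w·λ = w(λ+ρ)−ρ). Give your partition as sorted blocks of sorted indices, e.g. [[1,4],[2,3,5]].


Type A_5, rank 5, |W|=720; reorder rows/cols to standard.

Each λ_j+ρ reduced to Ā_5; 5-tuples below use C's row order:

    λ_1+ρ ↦ (3, 1, 0, 0, 1)
    λ_2+ρ ↦ (3, 1, 0, 0, 1)
    λ_3+ρ ↦ (3, 1, 0, 0, 1)
    λ_4+ρ ↦ (3, 1, 0, 0, 1)
    λ_5+ρ ↦ (0, 0, 0, 1, 2)
    λ_6+ρ ↦ (3, 1, 0, 0, 1)

Partition of {1..6} into 2 W_5-dot-orbits:

[[1, 2, 3, 4, 6], [5]]
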